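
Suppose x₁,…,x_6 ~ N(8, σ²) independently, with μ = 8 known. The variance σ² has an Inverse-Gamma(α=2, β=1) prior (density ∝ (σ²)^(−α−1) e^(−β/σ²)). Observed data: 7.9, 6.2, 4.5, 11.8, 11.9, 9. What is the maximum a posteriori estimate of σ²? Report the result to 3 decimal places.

Sum of squared deviations about the known mean: SS = (7.9−8)² + (6.2−8)² + (4.5−8)² + (11.8−8)² + (11.9−8)² + (9−8)² = 46.15.
The Normal likelihood contributes (σ²)^(−n/2) exp(−SS/(2σ²)), so the posterior is Inverse-Gamma(α + n/2, β + SS/2) = Inverse-Gamma(5, 24.075).
The mode of Inverse-Gamma(a, b) is b/(a+1) = 24.075/6 ≈ 4.013.

σ̂²_MAP = 4.013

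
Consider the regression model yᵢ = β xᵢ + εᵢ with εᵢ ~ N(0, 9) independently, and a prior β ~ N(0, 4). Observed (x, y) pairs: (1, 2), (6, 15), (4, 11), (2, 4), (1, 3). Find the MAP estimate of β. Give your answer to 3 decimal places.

β̂_MAP = 2.440

log p(β | y) = −Σ(yᵢ − βxᵢ)²/(2·9) − β²/(2·4) + const.
Setting the derivative to zero: Σxᵢ(yᵢ − βxᵢ)/9 − β/4 = 0, so β = Σxᵢyᵢ / (Σxᵢ² + σ²/τ²).
Σxᵢyᵢ = 1·2 + 6·15 + 4·11 + 2·4 + 1·3 = 147; Σxᵢ² = 58; σ²/τ² = 2.25.
β̂_MAP = 147 / (58 + 2.25) = 147/60.25 ≈ 2.440.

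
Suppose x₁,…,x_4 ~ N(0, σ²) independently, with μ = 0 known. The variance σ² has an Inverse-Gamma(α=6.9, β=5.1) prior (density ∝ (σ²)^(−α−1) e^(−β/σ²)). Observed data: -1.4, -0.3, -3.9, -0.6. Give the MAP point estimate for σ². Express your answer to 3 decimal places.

σ̂²_MAP = 1.405

Sum of squared deviations about the known mean: SS = (-1.4−0)² + (-0.3−0)² + (-3.9−0)² + (-0.6−0)² = 17.62.
The Normal likelihood contributes (σ²)^(−n/2) exp(−SS/(2σ²)), so the posterior is Inverse-Gamma(α + n/2, β + SS/2) = Inverse-Gamma(8.9, 13.91).
The mode of Inverse-Gamma(a, b) is b/(a+1) = 13.91/9.9 ≈ 1.405.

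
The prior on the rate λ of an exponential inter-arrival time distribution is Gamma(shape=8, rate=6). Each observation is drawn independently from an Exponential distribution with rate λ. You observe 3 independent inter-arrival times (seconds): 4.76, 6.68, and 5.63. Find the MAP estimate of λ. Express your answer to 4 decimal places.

λ̂_MAP = 0.4335

The Exponential(rate=λ) likelihood is ∝ λ^n e^(−λΣtᵢ). Here n = 3 and Σtᵢ = 4.76 + 6.68 + 5.63 = 17.07.
Posterior ∝ λ^7e^(−6λ) · λ^3e^(−17.07λ) = λ^10e^(−23.07λ), i.e. Gamma(11, 23.07).
Mode = (a−1)/b = 10/23.07 ≈ 0.4335.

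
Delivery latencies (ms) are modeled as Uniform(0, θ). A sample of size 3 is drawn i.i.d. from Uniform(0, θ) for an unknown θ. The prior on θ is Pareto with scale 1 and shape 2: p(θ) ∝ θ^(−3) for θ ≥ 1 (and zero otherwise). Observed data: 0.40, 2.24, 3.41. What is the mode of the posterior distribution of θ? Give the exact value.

θ̂_MAP = 3.41

The Uniform(0, θ) likelihood is θ^(−n) for θ ≥ max(xᵢ), zero otherwise. Here max(xᵢ) = 3.41.
Posterior ∝ θ^(−3) · θ^(−3) = θ^(−6) on θ ≥ max(1, 3.41) = 3.41.
This density is strictly decreasing in θ, so the posterior mode lies at the lower boundary of the support.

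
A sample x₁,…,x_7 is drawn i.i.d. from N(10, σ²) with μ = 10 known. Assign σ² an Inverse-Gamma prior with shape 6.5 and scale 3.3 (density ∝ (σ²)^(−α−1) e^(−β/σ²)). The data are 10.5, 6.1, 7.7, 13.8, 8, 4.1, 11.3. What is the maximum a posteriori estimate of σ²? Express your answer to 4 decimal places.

σ̂²_MAP = 3.7405

Sum of squared deviations about the known mean: SS = (10.5−10)² + (6.1−10)² + (7.7−10)² + (13.8−10)² + (8−10)² + (4.1−10)² + (11.3−10)² = 75.69.
The Normal likelihood contributes (σ²)^(−n/2) exp(−SS/(2σ²)), so the posterior is Inverse-Gamma(α + n/2, β + SS/2) = Inverse-Gamma(10, 41.145).
The mode of Inverse-Gamma(a, b) is b/(a+1) = 41.145/11 ≈ 3.7405.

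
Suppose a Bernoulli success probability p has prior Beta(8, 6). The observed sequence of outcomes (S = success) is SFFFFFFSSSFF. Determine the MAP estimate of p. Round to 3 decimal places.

p̂_MAP = 0.458

Prior: Beta(8, 6).
Data: 4 successes in 12 trials (from the sequence). The binomial likelihood contributes p^4(1−p)^8, so the posterior is Beta(8+4, 6+8) = Beta(12, 14).
For Beta(a, b) with a, b > 1 the mode is (a−1)/(a+b−2) = 11/24 ≈ 0.458.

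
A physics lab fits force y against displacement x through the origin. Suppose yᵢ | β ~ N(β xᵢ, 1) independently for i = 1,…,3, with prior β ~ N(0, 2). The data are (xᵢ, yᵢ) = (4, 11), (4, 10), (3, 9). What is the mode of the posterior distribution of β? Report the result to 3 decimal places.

log p(β | y) = −Σ(yᵢ − βxᵢ)²/(2·1) − β²/(2·2) + const.
Setting the derivative to zero: Σxᵢ(yᵢ − βxᵢ)/1 − β/2 = 0, so β = Σxᵢyᵢ / (Σxᵢ² + σ²/τ²).
Σxᵢyᵢ = 4·11 + 4·10 + 3·9 = 111; Σxᵢ² = 41; σ²/τ² = 0.5.
β̂_MAP = 111 / (41 + 0.5) = 111/41.5 ≈ 2.675.

β̂_MAP = 2.675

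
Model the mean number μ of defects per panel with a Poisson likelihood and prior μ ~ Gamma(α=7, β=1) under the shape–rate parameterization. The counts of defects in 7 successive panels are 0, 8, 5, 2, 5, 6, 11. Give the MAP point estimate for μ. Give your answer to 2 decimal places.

Σxᵢ = 0+8+5+2+5+6+11 = 37, with n = 7.
Posterior ∝ μ^6e^(−1μ) · μ^37e^(−7μ) = μ^43e^(−8μ), i.e. Gamma(shape=44, rate=8).
The mode of a Gamma(a, b) with a ≥ 1 (shape–rate) is (a−1)/b = 43/8 ≈ 5.38.

μ̂_MAP = 5.38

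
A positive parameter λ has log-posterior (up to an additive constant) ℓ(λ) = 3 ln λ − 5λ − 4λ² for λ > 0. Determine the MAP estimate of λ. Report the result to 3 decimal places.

ℓ'(λ) = 3/λ − 5 − 8λ. Setting this to zero and multiplying by λ: 8λ² + 5λ − 3 = 0.
λ = (−5 + √(5² + 4·8·3)) / (2·8) = (−5 + √121) / 16 = (−5 + 11)/16 = 3/8.
ℓ''(λ) = −3/λ² − 8 < 0, confirming a maximum.

λ̂_MAP = 0.375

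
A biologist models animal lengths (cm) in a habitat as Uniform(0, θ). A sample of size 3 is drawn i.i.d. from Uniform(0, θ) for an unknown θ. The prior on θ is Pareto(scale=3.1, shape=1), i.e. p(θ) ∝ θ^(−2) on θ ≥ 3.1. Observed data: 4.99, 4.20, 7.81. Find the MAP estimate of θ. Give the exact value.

θ̂_MAP = 7.81

The Uniform(0, θ) likelihood is θ^(−n) for θ ≥ max(xᵢ), zero otherwise. Here max(xᵢ) = 7.81.
Posterior ∝ θ^(−2) · θ^(−3) = θ^(−5) on θ ≥ max(3.1, 7.81) = 7.81.
This density is strictly decreasing in θ, so the posterior mode lies at the lower boundary of the support.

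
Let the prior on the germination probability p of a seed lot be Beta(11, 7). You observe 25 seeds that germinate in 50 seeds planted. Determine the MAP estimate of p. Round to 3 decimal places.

Prior: Beta(11, 7).
Data: 25 successes in 50 trials. The binomial likelihood contributes p^25(1−p)^25, so the posterior is Beta(11+25, 7+25) = Beta(36, 32).
For Beta(a, b) with a, b > 1 the mode is (a−1)/(a+b−2) = 35/66 ≈ 0.530.

p̂_MAP = 0.530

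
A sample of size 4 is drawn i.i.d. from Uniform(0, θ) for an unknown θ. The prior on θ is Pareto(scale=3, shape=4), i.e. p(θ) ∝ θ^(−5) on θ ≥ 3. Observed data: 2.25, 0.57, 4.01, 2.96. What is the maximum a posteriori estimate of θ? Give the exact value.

θ̂_MAP = 4.01

The Uniform(0, θ) likelihood is θ^(−n) for θ ≥ max(xᵢ), zero otherwise. Here max(xᵢ) = 4.01.
Posterior ∝ θ^(−5) · θ^(−4) = θ^(−9) on θ ≥ max(3, 4.01) = 4.01.
This density is strictly decreasing in θ, so the posterior mode lies at the lower boundary of the support.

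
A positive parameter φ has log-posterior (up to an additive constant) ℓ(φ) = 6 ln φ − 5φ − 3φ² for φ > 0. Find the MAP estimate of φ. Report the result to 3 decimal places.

φ̂_MAP = 0.667

ℓ'(φ) = 6/φ − 5 − 6φ. Setting this to zero and multiplying by φ: 6φ² + 5φ − 6 = 0.
φ = (−5 + √(5² + 4·6·6)) / (2·6) = (−5 + √169) / 12 = (−5 + 13)/12 = 2/3.
ℓ''(φ) = −6/φ² − 6 < 0, confirming a maximum.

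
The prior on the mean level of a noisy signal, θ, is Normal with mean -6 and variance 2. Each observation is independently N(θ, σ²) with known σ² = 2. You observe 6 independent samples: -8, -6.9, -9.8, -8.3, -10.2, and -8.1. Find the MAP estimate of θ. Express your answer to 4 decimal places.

θ̂_MAP = -8.1857

n = 6; x̄ = ((-8) + (-6.9) + (-9.8) + (-8.3) + (-10.2) + (-8.1))/6 = -51.3/6 = -8.55.
For a Normal prior and Normal likelihood with known variance, the posterior is Normal; its mode equals its mean, the precision-weighted average.
Prior precision 1/σ₀² = 1/2 = 0.5; data precision n/σ² = 6/2 = 3.
θ̂ = (0.5·(-6) + 3·(-8.55)) / (0.5 + 3) = (-28.65)/3.5 = -573/70 ≈ -8.1857.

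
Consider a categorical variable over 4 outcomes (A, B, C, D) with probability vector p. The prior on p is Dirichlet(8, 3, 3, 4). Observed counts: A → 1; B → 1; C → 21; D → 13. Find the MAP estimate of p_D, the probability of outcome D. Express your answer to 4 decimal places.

The posterior is Dirichlet(αᵢ + nᵢ) = Dirichlet(9, 4, 24, 17).
For a Dirichlet(a₁,…,a_K) with all aᵢ > 1, the mode has j-th component (aⱼ − 1)/(Σaᵢ − K).
Here Σaᵢ = 54 and K = 4, so p_D = (17 − 1)/(54 − 4) = 16/50 ≈ 0.3200.

MAP estimate of p_D = 0.3200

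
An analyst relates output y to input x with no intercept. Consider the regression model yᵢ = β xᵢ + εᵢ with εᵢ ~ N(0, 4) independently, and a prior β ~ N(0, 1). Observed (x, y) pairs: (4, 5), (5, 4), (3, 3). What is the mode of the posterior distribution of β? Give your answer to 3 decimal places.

β̂_MAP = 0.907

log p(β | y) = −Σ(yᵢ − βxᵢ)²/(2·4) − β²/(2·1) + const.
Setting the derivative to zero: Σxᵢ(yᵢ − βxᵢ)/4 − β/1 = 0, so β = Σxᵢyᵢ / (Σxᵢ² + σ²/τ²).
Σxᵢyᵢ = 4·5 + 5·4 + 3·3 = 49; Σxᵢ² = 50; σ²/τ² = 4.
β̂_MAP = 49 / (50 + 4) = 49/54 ≈ 0.907.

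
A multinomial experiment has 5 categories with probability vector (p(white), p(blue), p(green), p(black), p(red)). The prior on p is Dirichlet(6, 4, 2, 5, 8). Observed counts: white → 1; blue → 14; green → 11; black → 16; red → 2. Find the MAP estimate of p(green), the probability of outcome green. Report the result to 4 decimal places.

The posterior is Dirichlet(αᵢ + nᵢ) = Dirichlet(7, 18, 13, 21, 10).
For a Dirichlet(a₁,…,a_K) with all aᵢ > 1, the mode has j-th component (aⱼ − 1)/(Σaᵢ − K).
Here Σaᵢ = 69 and K = 5, so p(green) = (13 − 1)/(69 − 5) = 12/64 ≈ 0.1875.

MAP estimate of p(green) = 0.1875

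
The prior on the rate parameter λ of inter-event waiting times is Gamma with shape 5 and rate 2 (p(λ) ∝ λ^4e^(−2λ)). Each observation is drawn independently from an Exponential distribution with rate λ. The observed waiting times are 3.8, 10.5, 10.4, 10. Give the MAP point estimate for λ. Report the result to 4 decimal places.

The Exponential(rate=λ) likelihood is ∝ λ^n e^(−λΣtᵢ). Here n = 4 and Σtᵢ = 3.8 + 10.5 + 10.4 + 10 = 34.7.
Posterior ∝ λ^4e^(−2λ) · λ^4e^(−34.7λ) = λ^8e^(−36.7λ), i.e. Gamma(9, 36.7).
Mode = (a−1)/b = 8/36.7 ≈ 0.2180.

λ̂_MAP = 0.2180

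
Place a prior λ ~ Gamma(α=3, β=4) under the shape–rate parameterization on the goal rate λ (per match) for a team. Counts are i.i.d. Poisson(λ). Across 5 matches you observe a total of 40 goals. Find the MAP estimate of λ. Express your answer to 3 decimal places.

Σxᵢ = 40, n = 5.
Posterior ∝ λ^2e^(−4λ) · λ^40e^(−5λ) = λ^42e^(−9λ), i.e. Gamma(shape=43, rate=9).
The mode of a Gamma(a, b) with a ≥ 1 (shape–rate) is (a−1)/b = 42/9 ≈ 4.667.

λ̂_MAP = 4.667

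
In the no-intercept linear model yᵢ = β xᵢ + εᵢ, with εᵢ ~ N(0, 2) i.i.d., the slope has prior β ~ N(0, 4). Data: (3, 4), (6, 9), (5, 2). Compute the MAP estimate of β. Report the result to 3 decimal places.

log p(β | y) = −Σ(yᵢ − βxᵢ)²/(2·2) − β²/(2·4) + const.
Setting the derivative to zero: Σxᵢ(yᵢ − βxᵢ)/2 − β/4 = 0, so β = Σxᵢyᵢ / (Σxᵢ² + σ²/τ²).
Σxᵢyᵢ = 3·4 + 6·9 + 5·2 = 76; Σxᵢ² = 70; σ²/τ² = 0.5.
β̂_MAP = 76 / (70 + 0.5) = 76/70.5 ≈ 1.078.

β̂_MAP = 1.078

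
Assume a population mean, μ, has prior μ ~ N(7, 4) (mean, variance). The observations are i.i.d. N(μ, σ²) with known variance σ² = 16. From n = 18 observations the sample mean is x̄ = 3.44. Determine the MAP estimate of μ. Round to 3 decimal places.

n = 18, x̄ = 3.44.
For a Normal prior and Normal likelihood with known variance, the posterior is Normal; its mode equals its mean, the precision-weighted average.
Prior precision 1/σ₀² = 1/4 = 0.25; data precision n/σ² = 18/16 = 1.125.
μ̂ = (0.25·7 + 1.125·3.44) / (0.25 + 1.125) = 5.62/1.375 = 1124/275 ≈ 4.087.

μ̂_MAP = 4.087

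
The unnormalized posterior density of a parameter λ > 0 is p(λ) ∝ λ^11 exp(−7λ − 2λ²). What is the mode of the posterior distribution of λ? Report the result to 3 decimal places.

ℓ'(λ) = 11/λ − 7 − 4λ. Setting this to zero and multiplying by λ: 4λ² + 7λ − 11 = 0.
λ = (−7 + √(7² + 4·4·11)) / (2·4) = (−7 + √225) / 8 = (−7 + 15)/8 = 1.
ℓ''(λ) = −11/λ² − 4 < 0, confirming a maximum.

λ̂_MAP = 1.000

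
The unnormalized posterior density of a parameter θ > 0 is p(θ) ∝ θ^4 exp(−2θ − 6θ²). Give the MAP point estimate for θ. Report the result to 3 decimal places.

ℓ'(θ) = 4/θ − 2 − 12θ. Setting this to zero and multiplying by θ: 12θ² + 2θ − 4 = 0.
θ = (−2 + √(2² + 4·12·4)) / (2·12) = (−2 + √196) / 24 = (−2 + 14)/24 = 1/2.
ℓ''(θ) = −4/θ² − 12 < 0, confirming a maximum.

θ̂_MAP = 0.500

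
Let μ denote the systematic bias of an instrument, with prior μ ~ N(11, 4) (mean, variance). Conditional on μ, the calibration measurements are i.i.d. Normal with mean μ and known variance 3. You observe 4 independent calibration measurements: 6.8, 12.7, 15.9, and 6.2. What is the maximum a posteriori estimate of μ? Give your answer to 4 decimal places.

μ̂_MAP = 10.4947

n = 4; x̄ = (6.8 + 12.7 + 15.9 + 6.2)/4 = 41.6/4 = 10.4.
For a Normal prior and Normal likelihood with known variance, the posterior is Normal; its mode equals its mean, the precision-weighted average.
Prior precision 1/σ₀² = 1/4 = 0.25; data precision n/σ² = 4/3.
μ̂ = (0.25·11 + (4/3)·10.4) / (0.25 + 4/3) = (997/60)/(19/12) = 997/95 ≈ 10.4947.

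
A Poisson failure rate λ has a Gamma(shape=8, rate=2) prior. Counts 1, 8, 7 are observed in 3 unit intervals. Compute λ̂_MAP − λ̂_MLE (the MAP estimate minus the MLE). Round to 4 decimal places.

MAP − MLE = -0.7333

Σxᵢ = 16. Posterior is Gamma(24, 5); MAP = (24−1)/5 = 23/5 ≈ 4.60000.
MLE = x̄ = 16/3 ≈ 5.33333.
Difference = 23/5 − 16/3 = -11/15 ≈ -0.7333.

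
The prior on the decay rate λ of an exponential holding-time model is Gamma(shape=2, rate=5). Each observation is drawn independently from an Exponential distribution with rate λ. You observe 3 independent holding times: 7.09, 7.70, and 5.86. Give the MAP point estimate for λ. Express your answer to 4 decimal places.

λ̂_MAP = 0.1559

The Exponential(rate=λ) likelihood is ∝ λ^n e^(−λΣtᵢ). Here n = 3 and Σtᵢ = 7.09 + 7.70 + 5.86 = 20.65.
Posterior ∝ λe^(−5λ) · λ^3e^(−20.65λ) = λ^4e^(−25.65λ), i.e. Gamma(5, 25.65).
Mode = (a−1)/b = 4/25.65 ≈ 0.1559.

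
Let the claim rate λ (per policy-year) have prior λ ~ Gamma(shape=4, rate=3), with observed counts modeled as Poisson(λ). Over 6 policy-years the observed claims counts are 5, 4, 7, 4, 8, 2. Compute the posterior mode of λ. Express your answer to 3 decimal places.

Σxᵢ = 5+4+7+4+8+2 = 30, with n = 6.
Posterior ∝ λ^3e^(−3λ) · λ^30e^(−6λ) = λ^33e^(−9λ), i.e. Gamma(shape=34, rate=9).
The mode of a Gamma(a, b) with a ≥ 1 (shape–rate) is (a−1)/b = 33/9 ≈ 3.667.

λ̂_MAP = 3.667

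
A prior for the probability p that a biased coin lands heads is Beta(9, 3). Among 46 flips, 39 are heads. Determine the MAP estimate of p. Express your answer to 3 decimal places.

Prior: Beta(9, 3).
Data: 39 successes in 46 trials. The binomial likelihood contributes p^39(1−p)^7, so the posterior is Beta(9+39, 3+7) = Beta(48, 10).
For Beta(a, b) with a, b > 1 the mode is (a−1)/(a+b−2) = 47/56 ≈ 0.839.

p̂_MAP = 0.839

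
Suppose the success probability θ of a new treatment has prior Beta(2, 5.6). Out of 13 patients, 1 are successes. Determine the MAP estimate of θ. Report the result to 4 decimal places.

θ̂_MAP = 0.1075

Prior: Beta(2, 5.6).
Data: 1 success in 13 trials. The binomial likelihood contributes θ(1−θ)^12, so the posterior is Beta(2+1, 5.6+12) = Beta(3, 17.6).
For Beta(a, b) with a, b > 1 the mode is (a−1)/(a+b−2) = 2/18.6 ≈ 0.1075.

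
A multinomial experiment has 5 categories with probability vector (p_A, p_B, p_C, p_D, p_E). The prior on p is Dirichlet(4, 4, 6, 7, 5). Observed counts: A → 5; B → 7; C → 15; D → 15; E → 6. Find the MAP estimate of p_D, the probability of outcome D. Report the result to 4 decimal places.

The posterior is Dirichlet(αᵢ + nᵢ) = Dirichlet(9, 11, 21, 22, 11).
For a Dirichlet(a₁,…,a_K) with all aᵢ > 1, the mode has j-th component (aⱼ − 1)/(Σaᵢ − K).
Here Σaᵢ = 74 and K = 5, so p_D = (22 − 1)/(74 − 5) = 21/69 ≈ 0.3043.

MAP estimate of p_D = 0.3043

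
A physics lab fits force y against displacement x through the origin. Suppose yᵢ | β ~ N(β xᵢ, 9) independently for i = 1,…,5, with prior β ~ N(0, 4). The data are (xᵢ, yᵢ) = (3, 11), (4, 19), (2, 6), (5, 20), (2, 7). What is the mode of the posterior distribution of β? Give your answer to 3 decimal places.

β̂_MAP = 3.900

log p(β | y) = −Σ(yᵢ − βxᵢ)²/(2·9) − β²/(2·4) + const.
Setting the derivative to zero: Σxᵢ(yᵢ − βxᵢ)/9 − β/4 = 0, so β = Σxᵢyᵢ / (Σxᵢ² + σ²/τ²).
Σxᵢyᵢ = 3·11 + 4·19 + 2·6 + 5·20 + 2·7 = 235; Σxᵢ² = 58; σ²/τ² = 2.25.
β̂_MAP = 235 / (58 + 2.25) = 235/60.25 ≈ 3.900.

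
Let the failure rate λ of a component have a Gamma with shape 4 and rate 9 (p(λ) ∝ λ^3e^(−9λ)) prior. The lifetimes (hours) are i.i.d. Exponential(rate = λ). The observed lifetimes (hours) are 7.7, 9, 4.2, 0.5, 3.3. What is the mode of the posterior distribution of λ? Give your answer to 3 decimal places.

The Exponential(rate=λ) likelihood is ∝ λ^n e^(−λΣtᵢ). Here n = 5 and Σtᵢ = 7.7 + 9 + 4.2 + 0.5 + 3.3 = 24.7.
Posterior ∝ λ^3e^(−9λ) · λ^5e^(−24.7λ) = λ^8e^(−33.7λ), i.e. Gamma(9, 33.7).
Mode = (a−1)/b = 8/33.7 ≈ 0.237.

λ̂_MAP = 0.237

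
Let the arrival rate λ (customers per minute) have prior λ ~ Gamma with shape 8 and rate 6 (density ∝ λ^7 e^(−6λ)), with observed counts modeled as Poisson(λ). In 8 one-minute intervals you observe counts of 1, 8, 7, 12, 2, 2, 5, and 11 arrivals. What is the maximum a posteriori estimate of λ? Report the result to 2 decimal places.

Σxᵢ = 1+8+7+12+2+2+5+11 = 48, with n = 8.
Posterior ∝ λ^7e^(−6λ) · λ^48e^(−8λ) = λ^55e^(−14λ), i.e. Gamma(shape=56, rate=14).
The mode of a Gamma(a, b) with a ≥ 1 (shape–rate) is (a−1)/b = 55/14 ≈ 3.93.

λ̂_MAP = 3.93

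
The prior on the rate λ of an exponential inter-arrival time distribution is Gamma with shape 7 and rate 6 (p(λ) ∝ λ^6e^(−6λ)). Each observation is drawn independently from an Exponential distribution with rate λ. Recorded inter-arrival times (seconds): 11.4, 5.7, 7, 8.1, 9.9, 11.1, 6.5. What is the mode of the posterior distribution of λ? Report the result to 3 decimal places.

The Exponential(rate=λ) likelihood is ∝ λ^n e^(−λΣtᵢ). Here n = 7 and Σtᵢ = 11.4 + 5.7 + 7 + 8.1 + 9.9 + 11.1 + 6.5 = 59.7.
Posterior ∝ λ^6e^(−6λ) · λ^7e^(−59.7λ) = λ^13e^(−65.7λ), i.e. Gamma(14, 65.7).
Mode = (a−1)/b = 13/65.7 ≈ 0.198.

λ̂_MAP = 0.198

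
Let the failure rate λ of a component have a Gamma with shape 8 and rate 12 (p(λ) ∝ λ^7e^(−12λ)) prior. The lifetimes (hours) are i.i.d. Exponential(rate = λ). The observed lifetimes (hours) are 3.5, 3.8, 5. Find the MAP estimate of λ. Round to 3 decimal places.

λ̂_MAP = 0.412

The Exponential(rate=λ) likelihood is ∝ λ^n e^(−λΣtᵢ). Here n = 3 and Σtᵢ = 3.5 + 3.8 + 5 = 12.3.
Posterior ∝ λ^7e^(−12λ) · λ^3e^(−12.3λ) = λ^10e^(−24.3λ), i.e. Gamma(11, 24.3).
Mode = (a−1)/b = 10/24.3 ≈ 0.412.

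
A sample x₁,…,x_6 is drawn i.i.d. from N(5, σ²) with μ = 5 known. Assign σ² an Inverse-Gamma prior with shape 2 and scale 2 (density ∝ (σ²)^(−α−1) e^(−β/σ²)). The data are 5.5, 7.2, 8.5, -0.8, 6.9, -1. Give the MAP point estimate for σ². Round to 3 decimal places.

σ̂²_MAP = 7.883

Sum of squared deviations about the known mean: SS = (5.5−5)² + (7.2−5)² + (8.5−5)² + (-0.8−5)² + (6.9−5)² + (-1−5)² = 90.59.
The Normal likelihood contributes (σ²)^(−n/2) exp(−SS/(2σ²)), so the posterior is Inverse-Gamma(α + n/2, β + SS/2) = Inverse-Gamma(5, 47.295).
The mode of Inverse-Gamma(a, b) is b/(a+1) = 47.295/6 ≈ 7.883.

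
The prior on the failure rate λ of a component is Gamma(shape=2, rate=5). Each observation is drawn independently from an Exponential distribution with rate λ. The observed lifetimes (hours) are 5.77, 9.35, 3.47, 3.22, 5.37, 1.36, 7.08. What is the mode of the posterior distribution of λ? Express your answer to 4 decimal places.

The Exponential(rate=λ) likelihood is ∝ λ^n e^(−λΣtᵢ). Here n = 7 and Σtᵢ = 5.77 + 9.35 + 3.47 + 3.22 + 5.37 + 1.36 + 7.08 = 35.62.
Posterior ∝ λe^(−5λ) · λ^7e^(−35.62λ) = λ^8e^(−40.62λ), i.e. Gamma(9, 40.62).
Mode = (a−1)/b = 8/40.62 ≈ 0.1969.

λ̂_MAP = 0.1969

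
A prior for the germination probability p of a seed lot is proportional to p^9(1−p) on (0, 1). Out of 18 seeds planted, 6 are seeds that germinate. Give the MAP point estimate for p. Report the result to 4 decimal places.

p̂_MAP = 0.5357

The prior density ∝ p^9(1−p)^1 is the kernel of Beta(10, 2).
Data: 6 successes in 18 trials. The binomial likelihood contributes p^6(1−p)^12, so the posterior is Beta(10+6, 2+12) = Beta(16, 14).
For Beta(a, b) with a, b > 1 the mode is (a−1)/(a+b−2) = 15/28 ≈ 0.5357.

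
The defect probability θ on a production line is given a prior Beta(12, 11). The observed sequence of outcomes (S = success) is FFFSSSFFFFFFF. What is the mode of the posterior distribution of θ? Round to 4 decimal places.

θ̂_MAP = 0.4118

Prior: Beta(12, 11).
Data: 3 successes in 13 trials (from the sequence). The binomial likelihood contributes θ^3(1−θ)^10, so the posterior is Beta(12+3, 11+10) = Beta(15, 21).
For Beta(a, b) with a, b > 1 the mode is (a−1)/(a+b−2) = 14/34 ≈ 0.4118.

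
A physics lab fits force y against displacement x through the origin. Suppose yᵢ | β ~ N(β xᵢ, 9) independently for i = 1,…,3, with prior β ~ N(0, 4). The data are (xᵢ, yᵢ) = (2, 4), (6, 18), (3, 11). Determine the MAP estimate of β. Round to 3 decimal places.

β̂_MAP = 2.907

log p(β | y) = −Σ(yᵢ − βxᵢ)²/(2·9) − β²/(2·4) + const.
Setting the derivative to zero: Σxᵢ(yᵢ − βxᵢ)/9 − β/4 = 0, so β = Σxᵢyᵢ / (Σxᵢ² + σ²/τ²).
Σxᵢyᵢ = 2·4 + 6·18 + 3·11 = 149; Σxᵢ² = 49; σ²/τ² = 2.25.
β̂_MAP = 149 / (49 + 2.25) = 149/51.25 ≈ 2.907.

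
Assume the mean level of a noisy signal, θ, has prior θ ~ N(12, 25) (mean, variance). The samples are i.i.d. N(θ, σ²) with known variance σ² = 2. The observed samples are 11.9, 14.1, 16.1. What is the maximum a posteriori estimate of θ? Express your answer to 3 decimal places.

θ̂_MAP = 13.981

n = 3; x̄ = (11.9 + 14.1 + 16.1)/3 = 42.1/3 = 421/30 ≈ 14.0333.
For a Normal prior and Normal likelihood with known variance, the posterior is Normal; its mode equals its mean, the precision-weighted average.
Prior precision 1/σ₀² = 1/25 = 0.04; data precision n/σ² = 3/2 = 1.5.
θ̂ = (0.04·12 + 1.5·(421/30)) / (0.04 + 1.5) = 21.53/1.54 = 2153/154 ≈ 13.981.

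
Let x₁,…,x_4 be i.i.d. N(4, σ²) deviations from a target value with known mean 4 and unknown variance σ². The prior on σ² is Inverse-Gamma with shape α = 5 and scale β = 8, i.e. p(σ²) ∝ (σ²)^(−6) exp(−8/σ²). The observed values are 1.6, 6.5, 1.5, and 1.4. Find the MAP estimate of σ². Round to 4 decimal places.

σ̂²_MAP = 2.5638

Sum of squared deviations about the known mean: SS = (1.6−4)² + (6.5−4)² + (1.5−4)² + (1.4−4)² = 25.02.
The Normal likelihood contributes (σ²)^(−n/2) exp(−SS/(2σ²)), so the posterior is Inverse-Gamma(α + n/2, β + SS/2) = Inverse-Gamma(7, 20.51).
The mode of Inverse-Gamma(a, b) is b/(a+1) = 20.51/8 ≈ 2.5638.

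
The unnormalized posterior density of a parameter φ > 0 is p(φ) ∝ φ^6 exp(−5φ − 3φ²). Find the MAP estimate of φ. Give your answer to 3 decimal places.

φ̂_MAP = 0.667

ℓ'(φ) = 6/φ − 5 − 6φ. Setting this to zero and multiplying by φ: 6φ² + 5φ − 6 = 0.
φ = (−5 + √(5² + 4·6·6)) / (2·6) = (−5 + √169) / 12 = (−5 + 13)/12 = 2/3.
ℓ''(φ) = −6/φ² − 6 < 0, confirming a maximum.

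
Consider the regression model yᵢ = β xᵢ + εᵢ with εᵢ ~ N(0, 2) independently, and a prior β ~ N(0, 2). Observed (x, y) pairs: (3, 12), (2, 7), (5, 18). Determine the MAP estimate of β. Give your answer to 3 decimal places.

log p(β | y) = −Σ(yᵢ − βxᵢ)²/(2·2) − β²/(2·2) + const.
Setting the derivative to zero: Σxᵢ(yᵢ − βxᵢ)/2 − β/2 = 0, so β = Σxᵢyᵢ / (Σxᵢ² + σ²/τ²).
Σxᵢyᵢ = 3·12 + 2·7 + 5·18 = 140; Σxᵢ² = 38; σ²/τ² = 1.
β̂_MAP = 140 / (38 + 1) = 140/39 ≈ 3.590.

β̂_MAP = 3.590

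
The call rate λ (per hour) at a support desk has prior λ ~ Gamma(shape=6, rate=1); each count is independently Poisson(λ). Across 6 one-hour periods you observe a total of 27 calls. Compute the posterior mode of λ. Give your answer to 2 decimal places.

Σxᵢ = 27, n = 6.
Posterior ∝ λ^5e^(−1λ) · λ^27e^(−6λ) = λ^32e^(−7λ), i.e. Gamma(shape=33, rate=7).
The mode of a Gamma(a, b) with a ≥ 1 (shape–rate) is (a−1)/b = 32/7 ≈ 4.57.

λ̂_MAP = 4.57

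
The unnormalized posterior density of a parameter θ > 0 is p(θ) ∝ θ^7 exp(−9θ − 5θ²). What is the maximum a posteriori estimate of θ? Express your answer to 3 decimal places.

θ̂_MAP = 0.500

ℓ'(θ) = 7/θ − 9 − 10θ. Setting this to zero and multiplying by θ: 10θ² + 9θ − 7 = 0.
θ = (−9 + √(9² + 4·10·7)) / (2·10) = (−9 + √361) / 20 = (−9 + 19)/20 = 1/2.
ℓ''(θ) = −7/θ² − 10 < 0, confirming a maximum.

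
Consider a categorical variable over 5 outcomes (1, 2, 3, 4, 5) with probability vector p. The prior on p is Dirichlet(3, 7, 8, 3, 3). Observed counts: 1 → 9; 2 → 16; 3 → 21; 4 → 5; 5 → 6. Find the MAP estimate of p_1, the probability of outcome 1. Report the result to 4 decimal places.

MAP estimate: 0.1447

The posterior is Dirichlet(αᵢ + nᵢ) = Dirichlet(12, 23, 29, 8, 9).
For a Dirichlet(a₁,…,a_K) with all aᵢ > 1, the mode has j-th component (aⱼ − 1)/(Σaᵢ − K).
Here Σaᵢ = 81 and K = 5, so p_1 = (12 − 1)/(81 − 5) = 11/76 ≈ 0.1447.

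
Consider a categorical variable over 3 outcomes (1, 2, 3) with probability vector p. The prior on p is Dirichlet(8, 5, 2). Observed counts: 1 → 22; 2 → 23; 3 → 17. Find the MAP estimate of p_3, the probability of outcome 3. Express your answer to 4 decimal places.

The posterior is Dirichlet(αᵢ + nᵢ) = Dirichlet(30, 28, 19).
For a Dirichlet(a₁,…,a_K) with all aᵢ > 1, the mode has j-th component (aⱼ − 1)/(Σaᵢ − K).
Here Σaᵢ = 77 and K = 3, so p_3 = (19 − 1)/(77 − 3) = 18/74 ≈ 0.2432.

MAP estimate: 0.2432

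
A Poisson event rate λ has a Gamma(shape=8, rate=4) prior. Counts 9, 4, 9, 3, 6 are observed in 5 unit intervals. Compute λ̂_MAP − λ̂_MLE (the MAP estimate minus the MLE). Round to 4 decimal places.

Σxᵢ = 31. Posterior is Gamma(39, 9); MAP = (39−1)/9 = 38/9 ≈ 4.22222.
MLE = x̄ = 31/5 ≈ 6.20000.
Difference = 38/9 − 31/5 = -89/45 ≈ -1.9778.

MAP − MLE = -1.9778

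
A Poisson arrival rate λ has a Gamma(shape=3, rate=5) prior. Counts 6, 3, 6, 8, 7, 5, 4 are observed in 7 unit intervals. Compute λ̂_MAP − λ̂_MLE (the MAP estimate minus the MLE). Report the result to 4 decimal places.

MAP − MLE = -2.1548

Σxᵢ = 39. Posterior is Gamma(42, 12); MAP = (42−1)/12 = 41/12 ≈ 3.41667.
MLE = x̄ = 39/7 ≈ 5.57143.
Difference = 41/12 − 39/7 = -181/84 ≈ -2.1548.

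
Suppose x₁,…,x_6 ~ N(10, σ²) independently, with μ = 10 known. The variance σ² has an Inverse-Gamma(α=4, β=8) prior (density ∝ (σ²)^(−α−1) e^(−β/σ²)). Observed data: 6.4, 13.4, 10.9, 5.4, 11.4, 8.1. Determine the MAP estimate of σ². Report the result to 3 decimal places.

σ̂²_MAP = 4.254

Sum of squared deviations about the known mean: SS = (6.4−10)² + (13.4−10)² + (10.9−10)² + (5.4−10)² + (11.4−10)² + (8.1−10)² = 52.06.
The Normal likelihood contributes (σ²)^(−n/2) exp(−SS/(2σ²)), so the posterior is Inverse-Gamma(α + n/2, β + SS/2) = Inverse-Gamma(7, 34.03).
The mode of Inverse-Gamma(a, b) is b/(a+1) = 34.03/8 ≈ 4.254.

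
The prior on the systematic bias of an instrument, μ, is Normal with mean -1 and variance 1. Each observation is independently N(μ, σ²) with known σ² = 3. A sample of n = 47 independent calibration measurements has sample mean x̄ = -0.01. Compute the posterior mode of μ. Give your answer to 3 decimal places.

n = 47, x̄ = -0.01.
For a Normal prior and Normal likelihood with known variance, the posterior is Normal; its mode equals its mean, the precision-weighted average.
Prior precision 1/σ₀² = 1/1 = 1; data precision n/σ² = 47/3.
μ̂ = (1·(-1) + (47/3)·(-0.01)) / (1 + 47/3) = (-347/300)/(50/3) = -0.0694 ≈ -0.069.

μ̂_MAP = -0.069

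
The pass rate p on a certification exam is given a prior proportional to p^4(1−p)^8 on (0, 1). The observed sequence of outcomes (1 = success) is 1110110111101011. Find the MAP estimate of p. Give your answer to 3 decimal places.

p̂_MAP = 0.571

The prior density ∝ p^4(1−p)^8 is the kernel of Beta(5, 9).
Data: 12 successes in 16 trials (from the sequence). The binomial likelihood contributes p^12(1−p)^4, so the posterior is Beta(5+12, 9+4) = Beta(17, 13).
For Beta(a, b) with a, b > 1 the mode is (a−1)/(a+b−2) = 16/28 ≈ 0.571.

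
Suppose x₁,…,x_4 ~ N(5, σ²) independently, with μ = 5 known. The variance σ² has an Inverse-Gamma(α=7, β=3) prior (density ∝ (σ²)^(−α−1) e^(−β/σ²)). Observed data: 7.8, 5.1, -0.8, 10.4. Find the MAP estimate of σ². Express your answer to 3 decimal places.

Sum of squared deviations about the known mean: SS = (7.8−5)² + (5.1−5)² + (-0.8−5)² + (10.4−5)² = 70.65.
The Normal likelihood contributes (σ²)^(−n/2) exp(−SS/(2σ²)), so the posterior is Inverse-Gamma(α + n/2, β + SS/2) = Inverse-Gamma(9, 38.325).
The mode of Inverse-Gamma(a, b) is b/(a+1) = 38.325/10 ≈ 3.833.

σ̂²_MAP = 3.833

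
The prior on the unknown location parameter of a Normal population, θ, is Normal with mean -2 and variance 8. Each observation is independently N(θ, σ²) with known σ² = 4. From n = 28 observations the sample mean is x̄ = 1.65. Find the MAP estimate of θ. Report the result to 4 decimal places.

n = 28, x̄ = 1.65.
For a Normal prior and Normal likelihood with known variance, the posterior is Normal; its mode equals its mean, the precision-weighted average.
Prior precision 1/σ₀² = 1/8 = 0.125; data precision n/σ² = 28/4 = 7.
θ̂ = (0.125·(-2) + 7·1.65) / (0.125 + 7) = 11.3/7.125 = 452/285 ≈ 1.5860.

θ̂_MAP = 1.5860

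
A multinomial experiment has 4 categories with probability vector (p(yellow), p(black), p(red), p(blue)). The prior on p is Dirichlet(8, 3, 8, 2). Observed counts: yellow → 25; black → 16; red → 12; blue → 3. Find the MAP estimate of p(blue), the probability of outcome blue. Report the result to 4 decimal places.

The posterior is Dirichlet(αᵢ + nᵢ) = Dirichlet(33, 19, 20, 5).
For a Dirichlet(a₁,…,a_K) with all aᵢ > 1, the mode has j-th component (aⱼ − 1)/(Σaᵢ − K).
Here Σaᵢ = 77 and K = 4, so p(blue) = (5 − 1)/(77 − 4) = 4/73 ≈ 0.0548.

MAP estimate of p(blue) = 0.0548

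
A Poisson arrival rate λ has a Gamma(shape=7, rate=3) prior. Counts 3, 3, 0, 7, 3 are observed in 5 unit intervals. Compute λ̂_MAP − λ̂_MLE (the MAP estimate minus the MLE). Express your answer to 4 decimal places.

MAP − MLE = -0.4500

Σxᵢ = 16. Posterior is Gamma(23, 8); MAP = (23−1)/8 = 22/8 ≈ 2.75000.
MLE = x̄ = 16/5 ≈ 3.20000.
Difference = 22/8 − 16/5 = -9/20 ≈ -0.4500.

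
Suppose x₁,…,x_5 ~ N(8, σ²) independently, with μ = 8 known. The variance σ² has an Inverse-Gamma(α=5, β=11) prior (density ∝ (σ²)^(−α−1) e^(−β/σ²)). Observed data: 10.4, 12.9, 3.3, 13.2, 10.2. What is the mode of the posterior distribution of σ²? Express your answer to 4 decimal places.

σ̂²_MAP = 6.2200

Sum of squared deviations about the known mean: SS = (10.4−8)² + (12.9−8)² + (3.3−8)² + (13.2−8)² + (10.2−8)² = 83.74.
The Normal likelihood contributes (σ²)^(−n/2) exp(−SS/(2σ²)), so the posterior is Inverse-Gamma(α + n/2, β + SS/2) = Inverse-Gamma(7.5, 52.87).
The mode of Inverse-Gamma(a, b) is b/(a+1) = 52.87/8.5 ≈ 6.2200.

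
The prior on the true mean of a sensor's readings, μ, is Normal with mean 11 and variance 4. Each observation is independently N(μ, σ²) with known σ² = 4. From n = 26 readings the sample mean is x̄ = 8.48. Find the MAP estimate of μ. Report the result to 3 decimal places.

n = 26, x̄ = 8.48.
For a Normal prior and Normal likelihood with known variance, the posterior is Normal; its mode equals its mean, the precision-weighted average.
Prior precision 1/σ₀² = 1/4 = 0.25; data precision n/σ² = 26/4 = 6.5.
μ̂ = (0.25·11 + 6.5·8.48) / (0.25 + 6.5) = 57.87/6.75 = 643/75 ≈ 8.573.

μ̂_MAP = 8.573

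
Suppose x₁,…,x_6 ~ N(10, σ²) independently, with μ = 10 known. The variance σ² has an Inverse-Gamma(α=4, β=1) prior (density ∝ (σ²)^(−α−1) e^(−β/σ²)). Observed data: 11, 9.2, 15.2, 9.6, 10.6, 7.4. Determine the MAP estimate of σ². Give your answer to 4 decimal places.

Sum of squared deviations about the known mean: SS = (11−10)² + (9.2−10)² + (15.2−10)² + (9.6−10)² + (10.6−10)² + (7.4−10)² = 35.96.
The Normal likelihood contributes (σ²)^(−n/2) exp(−SS/(2σ²)), so the posterior is Inverse-Gamma(α + n/2, β + SS/2) = Inverse-Gamma(7, 18.98).
The mode of Inverse-Gamma(a, b) is b/(a+1) = 18.98/8 ≈ 2.3725.

σ̂²_MAP = 2.3725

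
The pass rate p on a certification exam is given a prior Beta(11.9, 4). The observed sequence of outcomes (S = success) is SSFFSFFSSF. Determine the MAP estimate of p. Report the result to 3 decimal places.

p̂_MAP = 0.665

Prior: Beta(11.9, 4).
Data: 5 successes in 10 trials (from the sequence). The binomial likelihood contributes p^5(1−p)^5, so the posterior is Beta(11.9+5, 4+5) = Beta(16.9, 9).
For Beta(a, b) with a, b > 1 the mode is (a−1)/(a+b−2) = 15.9/23.9 ≈ 0.665.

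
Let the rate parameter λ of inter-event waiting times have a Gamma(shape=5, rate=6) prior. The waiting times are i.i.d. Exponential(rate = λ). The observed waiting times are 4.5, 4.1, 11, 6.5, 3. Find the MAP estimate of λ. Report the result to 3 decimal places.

The Exponential(rate=λ) likelihood is ∝ λ^n e^(−λΣtᵢ). Here n = 5 and Σtᵢ = 4.5 + 4.1 + 11 + 6.5 + 3 = 29.1.
Posterior ∝ λ^4e^(−6λ) · λ^5e^(−29.1λ) = λ^9e^(−35.1λ), i.e. Gamma(10, 35.1).
Mode = (a−1)/b = 9/35.1 ≈ 0.256.

λ̂_MAP = 0.256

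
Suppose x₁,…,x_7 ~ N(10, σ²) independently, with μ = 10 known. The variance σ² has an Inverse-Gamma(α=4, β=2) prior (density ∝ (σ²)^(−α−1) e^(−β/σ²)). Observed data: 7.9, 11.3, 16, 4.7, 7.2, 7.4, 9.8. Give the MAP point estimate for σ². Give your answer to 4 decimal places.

Sum of squared deviations about the known mean: SS = (7.9−10)² + (11.3−10)² + (16−10)² + (4.7−10)² + (7.2−10)² + (7.4−10)² + (9.8−10)² = 84.83.
The Normal likelihood contributes (σ²)^(−n/2) exp(−SS/(2σ²)), so the posterior is Inverse-Gamma(α + n/2, β + SS/2) = Inverse-Gamma(7.5, 44.415).
The mode of Inverse-Gamma(a, b) is b/(a+1) = 44.415/8.5 ≈ 5.2253.

σ̂²_MAP = 5.2253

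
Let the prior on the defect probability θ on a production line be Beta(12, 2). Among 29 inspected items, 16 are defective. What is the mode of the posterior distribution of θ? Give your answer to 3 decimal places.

θ̂_MAP = 0.659

Prior: Beta(12, 2).
Data: 16 successes in 29 trials. The binomial likelihood contributes θ^16(1−θ)^13, so the posterior is Beta(12+16, 2+13) = Beta(28, 15).
For Beta(a, b) with a, b > 1 the mode is (a−1)/(a+b−2) = 27/41 ≈ 0.659.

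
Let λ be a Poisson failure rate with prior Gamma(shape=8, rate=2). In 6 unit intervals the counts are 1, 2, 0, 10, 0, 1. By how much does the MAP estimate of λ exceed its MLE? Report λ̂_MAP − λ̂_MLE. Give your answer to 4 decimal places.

MAP − MLE = 0.2917

Σxᵢ = 14. Posterior is Gamma(22, 8); MAP = (22−1)/8 = 21/8 ≈ 2.62500.
MLE = x̄ = 14/6 ≈ 2.33333.
Difference = 21/8 − 14/6 = 7/24 ≈ 0.2917.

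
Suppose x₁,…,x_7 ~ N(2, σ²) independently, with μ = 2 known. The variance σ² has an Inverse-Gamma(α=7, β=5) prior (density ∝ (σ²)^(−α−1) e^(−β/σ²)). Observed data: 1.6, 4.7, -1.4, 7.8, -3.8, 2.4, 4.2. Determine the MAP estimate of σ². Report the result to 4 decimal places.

Sum of squared deviations about the known mean: SS = (1.6−2)² + (4.7−2)² + (-1.4−2)² + (7.8−2)² + (-3.8−2)² + (2.4−2)² + (4.2−2)² = 91.29.
The Normal likelihood contributes (σ²)^(−n/2) exp(−SS/(2σ²)), so the posterior is Inverse-Gamma(α + n/2, β + SS/2) = Inverse-Gamma(10.5, 50.645).
The mode of Inverse-Gamma(a, b) is b/(a+1) = 50.645/11.5 ≈ 4.4039.

σ̂²_MAP = 4.4039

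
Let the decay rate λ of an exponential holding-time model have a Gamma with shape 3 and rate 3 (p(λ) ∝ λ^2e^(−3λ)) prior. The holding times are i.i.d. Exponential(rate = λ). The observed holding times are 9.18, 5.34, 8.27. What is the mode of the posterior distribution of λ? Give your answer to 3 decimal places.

The Exponential(rate=λ) likelihood is ∝ λ^n e^(−λΣtᵢ). Here n = 3 and Σtᵢ = 9.18 + 5.34 + 8.27 = 22.79.
Posterior ∝ λ^2e^(−3λ) · λ^3e^(−22.79λ) = λ^5e^(−25.79λ), i.e. Gamma(6, 25.79).
Mode = (a−1)/b = 5/25.79 ≈ 0.194.

λ̂_MAP = 0.194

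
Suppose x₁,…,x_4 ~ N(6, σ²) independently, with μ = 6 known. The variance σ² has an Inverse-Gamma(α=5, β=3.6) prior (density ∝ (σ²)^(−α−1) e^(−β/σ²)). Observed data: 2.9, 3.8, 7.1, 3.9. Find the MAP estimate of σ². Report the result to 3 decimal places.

Sum of squared deviations about the known mean: SS = (2.9−6)² + (3.8−6)² + (7.1−6)² + (3.9−6)² = 20.07.
The Normal likelihood contributes (σ²)^(−n/2) exp(−SS/(2σ²)), so the posterior is Inverse-Gamma(α + n/2, β + SS/2) = Inverse-Gamma(7, 13.635).
The mode of Inverse-Gamma(a, b) is b/(a+1) = 13.635/8 ≈ 1.704.

σ̂²_MAP = 1.704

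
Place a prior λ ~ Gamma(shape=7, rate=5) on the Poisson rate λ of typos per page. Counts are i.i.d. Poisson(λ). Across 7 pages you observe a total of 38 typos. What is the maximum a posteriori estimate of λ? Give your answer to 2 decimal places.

Σxᵢ = 38, n = 7.
Posterior ∝ λ^6e^(−5λ) · λ^38e^(−7λ) = λ^44e^(−12λ), i.e. Gamma(shape=45, rate=12).
The mode of a Gamma(a, b) with a ≥ 1 (shape–rate) is (a−1)/b = 44/12 ≈ 3.67.

λ̂_MAP = 3.67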